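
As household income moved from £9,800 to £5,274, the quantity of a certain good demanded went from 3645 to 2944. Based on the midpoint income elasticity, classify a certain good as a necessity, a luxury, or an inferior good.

necessity

%ΔQ = (2944 − 3645)/[(3645+2944)/2] = -701/3294.5 ≈ -0.2128.
%ΔY = (5,274 − 9,800)/[(9,800+5,274)/2] = -4526/7537 ≈ -0.6005.
E_I = %ΔQ/%ΔY ≈ 0.354.
E_I ∈ (0,1): normal good (necessity).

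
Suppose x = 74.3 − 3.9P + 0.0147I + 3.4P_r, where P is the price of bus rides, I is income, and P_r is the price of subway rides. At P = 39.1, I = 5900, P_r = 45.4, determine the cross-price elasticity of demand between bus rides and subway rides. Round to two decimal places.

0.95

x = 74.3 − 3.9(39.1) + 0.0147(5900) + 3.4(45.4) = 74.3 − 152.49 + 86.73 + 154.36 = 162.9.
∂x/∂P_r = +3.4, so E_xy = 3.4·(45.4/162.9) ≈ 0.95.
E_xy > 0: the goods are substitutes.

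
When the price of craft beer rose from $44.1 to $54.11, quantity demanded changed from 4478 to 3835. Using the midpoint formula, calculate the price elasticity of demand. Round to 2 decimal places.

-0.76

%Δq = (3835 − 4478)/[(4478 + 3835)/2] = -643/4156.5 ≈ -0.1547.
%Δp = (54.11 − 44.1)/[(44.1 + 54.11)/2] = 10.01/49.105 ≈ 0.2038.
Arc elasticity E = %Δq/%Δp ≈ -0.1547/0.2038 ≈ -0.76.
|E| < 1: demand is inelastic over this range.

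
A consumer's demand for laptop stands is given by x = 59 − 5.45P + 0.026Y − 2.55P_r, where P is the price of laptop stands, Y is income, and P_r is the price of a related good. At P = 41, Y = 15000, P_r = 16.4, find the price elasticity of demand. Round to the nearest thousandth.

x = 59 − 5.45(41) + 0.026(15000) − 2.55(16.4) = 59 − 223.45 + 390 − 41.82 = 183.73.
∂x/∂P = −5.45, so E_p = (−5.45)·(41/183.73) ≈ -1.216.
|E_p| > 1: demand is elastic.

-1.216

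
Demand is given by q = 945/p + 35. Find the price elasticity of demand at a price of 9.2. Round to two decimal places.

-0.75

At p = 9.2, q = 137.7174.
dq/dp = −945/p² = −11.1649.
Point elasticity E = (dq/dp)·(p/q) = -11.1649 × 9.2/137.7174 ≈ -0.75.
|E| < 1, so demand is inelastic at this price.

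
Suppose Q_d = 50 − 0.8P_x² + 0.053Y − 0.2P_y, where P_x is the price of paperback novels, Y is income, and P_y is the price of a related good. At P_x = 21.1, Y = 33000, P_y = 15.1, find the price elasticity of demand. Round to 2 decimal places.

Evaluating quantity at (P_x, Y, P_y) gives Q_d = 50 − 0.8(21.1)² + 0.053(33000) − 0.2(15.1) = 50 − 356.168 + 1749 − 3.02 = 1439.812.
∂Q_d/∂P_x = −2·0.8·P_x = -33.76, so E_p = -33.76·(21.1/1439.812) ≈ -0.49.
|E_p| < 1: demand is inelastic.

-0.49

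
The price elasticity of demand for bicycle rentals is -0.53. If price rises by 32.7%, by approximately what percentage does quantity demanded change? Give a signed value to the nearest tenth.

%ΔQ ≈ E × %ΔP = (-0.53) × (32.7%) ≈ -17.3%.

-17.3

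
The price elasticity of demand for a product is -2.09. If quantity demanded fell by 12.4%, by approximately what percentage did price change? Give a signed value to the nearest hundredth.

%ΔQ ≈ E × %ΔP ⇒ %ΔP = %ΔQ / E = (-12.4%)/(-2.09) ≈ 5.93%.

5.93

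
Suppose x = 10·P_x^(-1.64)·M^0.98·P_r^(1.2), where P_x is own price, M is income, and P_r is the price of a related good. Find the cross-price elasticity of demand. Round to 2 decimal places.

1.20

For a Cobb–Douglas (constant-elasticity) form x = A·P_r^α·…, the elasticity with respect to P_r equals the exponent α at every point.
Here the exponent on P_r is 1.2, so the cross-price elasticity of demand is 1.20.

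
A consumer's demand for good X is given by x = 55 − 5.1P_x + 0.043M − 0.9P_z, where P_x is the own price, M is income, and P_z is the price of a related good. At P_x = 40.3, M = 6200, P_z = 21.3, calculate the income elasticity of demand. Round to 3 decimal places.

2.751

Evaluating quantity at (P_x, M, P_z) gives x = 55 − 5.1(40.3) + 0.043(6200) − 0.9(21.3) = 55 − 205.53 + 266.6 − 19.17 = 96.9.
∂x/∂M = +0.043, so E_I = 0.043·(6200/96.9) ≈ 2.751.
E_I > 1: normal good (luxury).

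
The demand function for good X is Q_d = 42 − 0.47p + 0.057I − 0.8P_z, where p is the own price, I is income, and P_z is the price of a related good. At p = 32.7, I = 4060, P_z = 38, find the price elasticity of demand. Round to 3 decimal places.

-0.068

Substituting, Q_d = 42 − 0.47(32.7) + 0.057(4060) − 0.8(38) = 42 − 15.369 + 231.42 − 30.4 = 227.651.
∂Q_d/∂p = −0.47, so E_p = (−0.47)·(32.7/227.651) ≈ -0.068.
|E_p| < 1: demand is inelastic.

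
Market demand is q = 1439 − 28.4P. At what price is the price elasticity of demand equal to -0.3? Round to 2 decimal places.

Set −bP/(a − bP) = −0.3 ⇒ bP = 0.3(a − bP) ⇒ bP(1+0.3) = 0.3·a.
P = 0.3·1439/(28.4·1.3) ≈ 11.69.

11.69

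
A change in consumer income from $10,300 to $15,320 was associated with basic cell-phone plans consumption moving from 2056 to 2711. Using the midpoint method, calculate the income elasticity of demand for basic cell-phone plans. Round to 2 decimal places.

%ΔQ = (2711 − 2056)/[(2056+2711)/2] = 655/2383.5 ≈ 0.2748.
%ΔI = (15,320 − 10,300)/[(10,300+15,320)/2] = 5020/12810 ≈ 0.3919.
E_I = %ΔQ/%ΔI ≈ 0.70.
E_I ∈ (0,1): normal good (necessity).

0.70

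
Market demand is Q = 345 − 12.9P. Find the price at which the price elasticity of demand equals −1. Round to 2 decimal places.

For linear demand Q = a − bP, E = −bP/(a − bP). |E| = 1 ⇒ bP = a − bP ⇒ P = a/(2b).
P = 345/(2·12.9) ≈ 13.37.

13.37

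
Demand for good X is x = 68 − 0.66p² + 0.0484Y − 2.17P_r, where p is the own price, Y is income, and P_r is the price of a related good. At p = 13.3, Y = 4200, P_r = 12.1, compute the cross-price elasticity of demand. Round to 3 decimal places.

x = 68 − 0.66(13.3)² + 0.0484(4200) − 2.17(12.1) = 68 − 116.7474 + 203.28 − 26.257 = 128.2756.
∂x/∂P_r = −2.17, so E_xy = -2.17·(12.1/128.2756) ≈ -0.205.
E_xy < 0: the goods are complements.

-0.205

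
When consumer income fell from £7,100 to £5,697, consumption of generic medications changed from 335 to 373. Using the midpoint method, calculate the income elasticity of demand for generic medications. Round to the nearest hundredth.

-0.49

%ΔQ = (373 − 335)/[(335+373)/2] = 38/354 ≈ 0.1073.
%ΔI = (5,697 − 7,100)/[(7,100+5,697)/2] = -1403/6398.5 ≈ -0.2193.
E_I = %ΔQ/%ΔI ≈ -0.49.
E_I < 0: inferior good.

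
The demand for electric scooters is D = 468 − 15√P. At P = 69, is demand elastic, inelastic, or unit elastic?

At P = 69, D = 343.4006.
dD/dP = −15/(2√P) = −15/(2·8.3066).
Point elasticity E = (dD/dP)·(P/D) = -0.9029 × 69/343.4006 ≈ -0.181.
|E| ≈ 0.181 < 1, so demand is inelastic.

inelastic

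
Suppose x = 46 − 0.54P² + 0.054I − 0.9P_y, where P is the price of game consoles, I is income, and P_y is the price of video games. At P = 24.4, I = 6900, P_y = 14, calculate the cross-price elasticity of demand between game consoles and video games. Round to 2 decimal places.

-0.15

Substituting, x = 46 − 0.54(24.4)² + 0.054(6900) − 0.9(14) = 46 − 321.4944 + 372.6 − 12.6 = 84.5056.
∂x/∂P_y = −0.9, so E_xy = -0.9·(14/84.5056) ≈ -0.15.
E_xy < 0: the goods are complements.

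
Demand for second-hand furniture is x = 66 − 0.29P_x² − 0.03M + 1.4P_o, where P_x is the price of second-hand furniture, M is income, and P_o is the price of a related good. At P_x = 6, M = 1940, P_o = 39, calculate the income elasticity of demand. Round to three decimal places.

Evaluating quantity at (P_x, M, P_o) gives x = 66 − 0.29(6)² − 0.03(1940) + 1.4(39) = 66 − 10.44 − 58.2 + 54.6 = 51.96.
∂x/∂M = −0.03, so E_I = -0.03·(1940/51.96) ≈ -1.120.
E_I < 0: inferior good.

-1.120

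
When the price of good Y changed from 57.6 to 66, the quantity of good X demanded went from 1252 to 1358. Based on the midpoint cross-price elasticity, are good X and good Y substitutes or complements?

%ΔQ_x = (1358 − 1252)/[(1252+1358)/2] = 106/1305 ≈ 0.0812.
%ΔP_y = (66 − 57.6)/[(57.6+66)/2] ≈ 0.1359.
E_xy = 0.0812/0.1359 ≈ 0.598.
E_xy > 0, so the goods are substitutes.

substitutes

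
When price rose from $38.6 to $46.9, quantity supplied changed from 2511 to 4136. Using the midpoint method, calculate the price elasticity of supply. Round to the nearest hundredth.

2.52

%ΔQ = (4136 − 2511)/[(2511 + 4136)/2] = 1625/3323.5 ≈ 0.4889.
%Δp = (46.9 − 38.6)/[(38.6 + 46.9)/2] = 8.3/42.75 ≈ 0.1942.
Arc elasticity E = %ΔQ/%Δp ≈ 0.4889/0.1942 ≈ 2.52.
|E| > 1: supply is elastic over this range.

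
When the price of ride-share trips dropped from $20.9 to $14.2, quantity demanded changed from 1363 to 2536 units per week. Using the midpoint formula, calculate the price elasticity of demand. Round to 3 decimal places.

%Δq = (2536 − 1363)/[(1363 + 2536)/2] = 1173/1949.5 ≈ 0.6017.
%Δp = (14.2 − 20.9)/[(20.9 + 14.2)/2] = -6.7/17.55 ≈ -0.3818.
Arc elasticity E = %Δq/%Δp ≈ 0.6017/-0.3818 ≈ -1.576.
|E| > 1: demand is elastic over this range.

-1.576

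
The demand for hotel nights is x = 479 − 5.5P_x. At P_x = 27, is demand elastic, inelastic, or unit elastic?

At P_x = 27, x = 330.5.
dx/dP_x = −5.5.
Point elasticity E = (dx/dP_x)·(P_x/x) = -5.5 × 27/330.5 ≈ -0.449.
|E| ≈ 0.449 < 1, so demand is inelastic.

inelastic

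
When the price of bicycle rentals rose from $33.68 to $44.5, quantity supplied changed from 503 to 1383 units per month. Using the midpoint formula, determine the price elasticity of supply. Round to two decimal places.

3.37

%ΔQ = (1383 − 503)/[(503 + 1383)/2] = 880/943 ≈ 0.9332.
%Δp = (44.5 − 33.68)/[(33.68 + 44.5)/2] = 10.82/39.09 ≈ 0.2768.
Arc elasticity E = %ΔQ/%Δp ≈ 0.9332/0.2768 ≈ 3.37.
|E| > 1: supply is elastic over this range.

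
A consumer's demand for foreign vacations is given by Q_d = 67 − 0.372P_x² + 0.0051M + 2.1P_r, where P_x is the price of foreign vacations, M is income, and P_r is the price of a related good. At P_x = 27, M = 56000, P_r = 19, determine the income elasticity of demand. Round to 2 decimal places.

2.35

Q_d = 67 − 0.372(27)² + 0.0051(56000) + 2.1(19) = 67 − 271.188 + 285.6 + 39.9 = 121.312.
∂Q_d/∂M = +0.0051, so E_I = 0.0051·(56000/121.312) ≈ 2.35.
E_I > 1: normal good (luxury).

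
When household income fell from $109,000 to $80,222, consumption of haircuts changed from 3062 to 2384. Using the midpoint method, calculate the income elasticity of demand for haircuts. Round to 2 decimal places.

%ΔQ = (2384 − 3062)/[(3062+2384)/2] = -678/2723 ≈ -0.2490.
%ΔM = (80,222 − 109,000)/[(109,000+80,222)/2] = -28778/94611 ≈ -0.3042.
E_I = %ΔQ/%ΔM ≈ 0.82.
E_I ∈ (0,1): normal good (necessity).

0.82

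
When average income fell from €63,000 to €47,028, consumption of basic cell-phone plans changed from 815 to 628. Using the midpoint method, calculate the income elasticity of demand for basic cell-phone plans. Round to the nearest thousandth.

0.893

%ΔQ = (628 − 815)/[(815+628)/2] = -187/721.5 ≈ -0.2592.
%ΔI = (47,028 − 63,000)/[(63,000+47,028)/2] = -15972/55014 ≈ -0.2903.
E_I = %ΔQ/%ΔI ≈ 0.893.
E_I ∈ (0,1): normal good (necessity).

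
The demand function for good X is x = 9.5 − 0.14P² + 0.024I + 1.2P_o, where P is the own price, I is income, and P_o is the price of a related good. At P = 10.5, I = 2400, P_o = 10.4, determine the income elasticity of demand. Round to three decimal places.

0.898

Evaluating quantity at (P, I, P_o) gives x = 9.5 − 0.14(10.5)² + 0.024(2400) + 1.2(10.4) = 9.5 − 15.435 + 57.6 + 12.48 = 64.145.
∂x/∂I = +0.024, so E_I = 0.024·(2400/64.145) ≈ 0.898.
E_I ∈ (0,1): normal good (necessity).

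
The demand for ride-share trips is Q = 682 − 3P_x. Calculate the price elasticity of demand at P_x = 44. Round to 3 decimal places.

At P_x = 44, Q = 550.
dQ/dP_x = −3.
Point elasticity E = (dQ/dP_x)·(P_x/Q) = -3 × 44/550 ≈ -0.240.
|E| < 1, so demand is inelastic at this price.

-0.240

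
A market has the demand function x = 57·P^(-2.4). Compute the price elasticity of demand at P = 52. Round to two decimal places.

-2.40

For a Cobb–Douglas (constant-elasticity) form x = A·P^α·…, the elasticity with respect to P equals the exponent α at every point.
Here the exponent on P is -2.4, so the price elasticity of demand is -2.40.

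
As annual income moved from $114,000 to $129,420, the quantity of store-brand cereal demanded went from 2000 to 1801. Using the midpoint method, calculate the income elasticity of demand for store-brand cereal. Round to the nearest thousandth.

%ΔQ = (1801 − 2000)/[(2000+1801)/2] = -199/1900.5 ≈ -0.1047.
%ΔI = (129,420 − 114,000)/[(114,000+129,420)/2] = 15420/121710 ≈ 0.1267.
E_I = %ΔQ/%ΔI ≈ -0.826.
E_I < 0: inferior good.

-0.826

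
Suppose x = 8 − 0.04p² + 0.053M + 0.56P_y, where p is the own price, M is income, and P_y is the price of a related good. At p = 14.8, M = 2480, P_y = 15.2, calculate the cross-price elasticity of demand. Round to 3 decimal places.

At the given point, x = 8 − 0.04(14.8)² + 0.053(2480) + 0.56(15.2) = 8 − 8.7616 + 131.44 + 8.512 = 139.1904.
∂x/∂P_y = +0.56, so E_xy = 0.56·(15.2/139.1904) ≈ 0.061.
E_xy > 0: the goods are substitutes.

0.061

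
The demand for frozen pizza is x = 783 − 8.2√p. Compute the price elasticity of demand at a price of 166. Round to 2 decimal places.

-0.08

At p = 166, x = 677.3504.
dx/dp = −8.2/(2√p) = −8.2/(2·12.8841).
Point elasticity E = (dx/dp)·(p/x) = -0.3182 × 166/677.3504 ≈ -0.08.
|E| < 1, so demand is inelastic at this price.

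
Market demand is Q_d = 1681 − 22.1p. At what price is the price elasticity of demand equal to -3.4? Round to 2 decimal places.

Set −bp/(a − bp) = −3.4 ⇒ bp = 3.4(a − bp) ⇒ bp(1+3.4) = 3.4·a.
p = 3.4·1681/(22.1·4.4) ≈ 58.78.

58.78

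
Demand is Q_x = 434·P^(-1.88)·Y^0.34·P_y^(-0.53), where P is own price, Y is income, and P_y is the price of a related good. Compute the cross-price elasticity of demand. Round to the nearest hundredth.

For a Cobb–Douglas (constant-elasticity) form Q_x = A·P_y^α·…, the elasticity with respect to P_y equals the exponent α at every point.
Here the exponent on P_y is -0.53, so the cross-price elasticity of demand is -0.53.

-0.53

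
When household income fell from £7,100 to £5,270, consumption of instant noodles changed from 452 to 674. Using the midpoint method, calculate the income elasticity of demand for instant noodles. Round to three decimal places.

-1.333

%ΔQ = (674 − 452)/[(452+674)/2] = 222/563 ≈ 0.3943.
%ΔI = (5,270 − 7,100)/[(7,100+5,270)/2] = -1830/6185 ≈ -0.2959.
E_I = %ΔQ/%ΔI ≈ -1.333.
E_I < 0: inferior good.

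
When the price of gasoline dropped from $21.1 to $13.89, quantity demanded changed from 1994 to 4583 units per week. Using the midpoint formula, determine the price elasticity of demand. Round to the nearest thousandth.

-1.910

%Δq = (4583 − 1994)/[(1994 + 4583)/2] = 2589/3288.5 ≈ 0.7873.
%ΔP = (13.89 − 21.1)/[(21.1 + 13.89)/2] = -7.21/17.495 ≈ -0.4121.
Arc elasticity E = %Δq/%ΔP ≈ 0.7873/-0.4121 ≈ -1.910.
|E| > 1: demand is elastic over this range.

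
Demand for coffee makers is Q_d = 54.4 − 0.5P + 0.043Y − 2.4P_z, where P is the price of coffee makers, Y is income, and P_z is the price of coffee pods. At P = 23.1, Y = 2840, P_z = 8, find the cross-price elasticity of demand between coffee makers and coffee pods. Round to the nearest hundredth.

First evaluate Q_d: 54.4 − 0.5(23.1) + 0.043(2840) − 2.4(8) = 54.4 − 11.55 + 122.12 − 19.2 = 145.77.
∂Q_d/∂P_z = −2.4, so E_xy = -2.4·(8/145.77) ≈ -0.13.
E_xy < 0: the goods are complements.

-0.13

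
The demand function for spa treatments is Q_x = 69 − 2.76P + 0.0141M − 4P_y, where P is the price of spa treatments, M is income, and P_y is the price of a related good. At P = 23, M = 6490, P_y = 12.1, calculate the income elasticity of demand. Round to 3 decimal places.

At the given point, Q_x = 69 − 2.76(23) + 0.0141(6490) − 4(12.1) = 69 − 63.48 + 91.509 − 48.4 = 48.629.
∂Q_x/∂M = +0.0141, so E_I = 0.0141·(6490/48.629) ≈ 1.882.
E_I > 1: normal good (luxury).

1.882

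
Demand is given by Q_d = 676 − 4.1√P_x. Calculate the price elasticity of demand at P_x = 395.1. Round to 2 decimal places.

-0.07

At P_x = 395.1, Q_d = 594.5038.
dQ_d/dP_x = −4.1/(2√P_x) = −4.1/(2·19.8771).
Point elasticity E = (dQ_d/dP_x)·(P_x/Q_d) = -0.1031 × 395.1/594.5038 ≈ -0.07.
|E| < 1, so demand is inelastic at this price.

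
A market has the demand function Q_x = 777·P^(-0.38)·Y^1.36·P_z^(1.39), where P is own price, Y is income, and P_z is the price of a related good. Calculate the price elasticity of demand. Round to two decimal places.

For a Cobb–Douglas (constant-elasticity) form Q_x = A·P^α·…, the elasticity with respect to P equals the exponent α at every point.
Here the exponent on P is -0.38, so the price elasticity of demand is -0.38.

-0.38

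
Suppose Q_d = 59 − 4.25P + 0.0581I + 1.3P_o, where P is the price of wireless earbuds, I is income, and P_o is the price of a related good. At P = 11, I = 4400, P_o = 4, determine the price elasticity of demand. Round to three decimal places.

First evaluate Q_d: 59 − 4.25(11) + 0.0581(4400) + 1.3(4) = 59 − 46.75 + 255.64 + 5.2 = 273.09.
∂Q_d/∂P = −4.25, so E_p = (−4.25)·(11/273.09) ≈ -0.171.
|E_p| < 1: demand is inelastic.

-0.171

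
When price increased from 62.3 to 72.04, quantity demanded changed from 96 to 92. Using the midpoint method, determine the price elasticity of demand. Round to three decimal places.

%Δq = (92 − 96)/[(96 + 92)/2] = -4/94 ≈ -0.0426.
%Δp = (72.04 − 62.3)/[(62.3 + 72.04)/2] = 9.74/67.17 ≈ 0.1450.
Arc elasticity E = %Δq/%Δp ≈ -0.0426/0.1450 ≈ -0.293.
|E| < 1: demand is inelastic over this range.

-0.293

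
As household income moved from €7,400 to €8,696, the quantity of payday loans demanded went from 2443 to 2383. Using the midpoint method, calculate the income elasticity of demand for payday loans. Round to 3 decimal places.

%ΔQ = (2383 − 2443)/[(2443+2383)/2] = -60/2413 ≈ -0.0249.
%ΔY = (8,696 − 7,400)/[(7,400+8,696)/2] = 1296/8048 ≈ 0.1610.
E_I = %ΔQ/%ΔY ≈ -0.154.
E_I < 0: inferior good.

-0.154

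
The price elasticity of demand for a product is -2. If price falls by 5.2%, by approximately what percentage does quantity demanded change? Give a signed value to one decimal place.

10.4

%ΔQ ≈ E × %ΔP = (-2) × (-5.2%) = 10.4%.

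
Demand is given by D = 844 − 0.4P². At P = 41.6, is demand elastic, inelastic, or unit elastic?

elastic

At P = 41.6, D = 151.776.
dD/dP = −2·0.4·P = −33.28.
Point elasticity E = (dD/dP)·(P/D) = -33.28 × 41.6/151.776 ≈ -9.122.
|E| ≈ 9.122 > 1, so demand is elastic.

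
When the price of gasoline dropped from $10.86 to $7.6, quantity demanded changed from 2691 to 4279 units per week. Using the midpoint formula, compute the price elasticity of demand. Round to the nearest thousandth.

%Δq = (4279 − 2691)/[(2691 + 4279)/2] = 1588/3485 ≈ 0.4557.
%ΔP = (7.6 − 10.86)/[(10.86 + 7.6)/2] = -3.26/9.23 ≈ -0.3532.
Arc elasticity E = %Δq/%ΔP ≈ 0.4557/-0.3532 ≈ -1.290.
|E| > 1: demand is elastic over this range.

-1.290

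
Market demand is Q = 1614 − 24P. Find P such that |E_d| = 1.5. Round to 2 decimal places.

Set −bP/(a − bP) = −1.5 ⇒ bP = 1.5(a − bP) ⇒ bP(1+1.5) = 1.5·a.
P = 1.5·1614/(24·2.5) = 40.35.

40.35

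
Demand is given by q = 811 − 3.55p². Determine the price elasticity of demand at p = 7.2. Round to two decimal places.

At p = 7.2, q = 626.968.
dq/dp = −2·3.55·p = −51.12.
Point elasticity E = (dq/dp)·(p/q) = -51.12 × 7.2/626.968 ≈ -0.59.
|E| < 1, so demand is inelastic at this price.

-0.59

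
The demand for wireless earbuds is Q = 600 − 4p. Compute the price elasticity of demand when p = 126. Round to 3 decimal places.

At p = 126, Q = 96.
dQ/dp = −4.
Point elasticity E = (dQ/dp)·(p/Q) = -4 × 126/96 ≈ -5.250.
|E| > 1, so demand is elastic at this price.

-5.250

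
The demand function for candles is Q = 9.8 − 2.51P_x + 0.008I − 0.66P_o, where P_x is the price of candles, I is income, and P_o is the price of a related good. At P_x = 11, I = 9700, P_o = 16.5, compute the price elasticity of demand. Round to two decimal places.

-0.56

First evaluate Q: 9.8 − 2.51(11) + 0.008(9700) − 0.66(16.5) = 9.8 − 27.61 + 77.6 − 10.89 = 48.9.
∂Q/∂P_x = −2.51, so E_p = (−2.51)·(11/48.9) ≈ -0.56.
|E_p| < 1: demand is inelastic.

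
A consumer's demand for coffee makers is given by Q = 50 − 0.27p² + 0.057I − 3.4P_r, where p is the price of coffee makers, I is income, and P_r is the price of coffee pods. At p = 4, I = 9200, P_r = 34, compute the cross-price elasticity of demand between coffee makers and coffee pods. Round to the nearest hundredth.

First evaluate Q: 50 − 0.27(4)² + 0.057(9200) − 3.4(34) = 50 − 4.32 + 524.4 − 115.6 = 454.48.
∂Q/∂P_r = −3.4, so E_xy = -3.4·(34/454.48) ≈ -0.25.
E_xy < 0: the goods are complements.

-0.25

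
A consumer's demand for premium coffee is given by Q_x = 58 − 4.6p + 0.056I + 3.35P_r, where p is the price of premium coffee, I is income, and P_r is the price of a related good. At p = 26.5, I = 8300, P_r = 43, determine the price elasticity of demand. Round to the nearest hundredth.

First evaluate Q_x: 58 − 4.6(26.5) + 0.056(8300) + 3.35(43) = 58 − 121.9 + 464.8 + 144.05 = 544.95.
∂Q_x/∂p = −4.6, so E_p = (−4.6)·(26.5/544.95) ≈ -0.22.
|E_p| < 1: demand is inelastic.

-0.22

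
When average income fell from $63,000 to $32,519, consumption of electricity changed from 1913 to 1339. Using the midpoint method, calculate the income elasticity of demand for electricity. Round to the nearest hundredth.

%ΔQ = (1339 − 1913)/[(1913+1339)/2] = -574/1626 ≈ -0.3530.
%ΔM = (32,519 − 63,000)/[(63,000+32,519)/2] = -30481/47759.5 ≈ -0.6382.
E_I = %ΔQ/%ΔM ≈ 0.55.
E_I ∈ (0,1): normal good (necessity).

0.55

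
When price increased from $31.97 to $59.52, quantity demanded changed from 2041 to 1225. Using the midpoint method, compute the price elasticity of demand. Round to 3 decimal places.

%Δq = (1225 − 2041)/[(2041 + 1225)/2] = -816/1633 ≈ -0.4997.
%Δp = (59.52 − 31.97)/[(31.97 + 59.52)/2] = 27.55/45.745 ≈ 0.6023.
Arc elasticity E = %Δq/%Δp ≈ -0.4997/0.6023 ≈ -0.830.
|E| < 1: demand is inelastic over this range.

-0.830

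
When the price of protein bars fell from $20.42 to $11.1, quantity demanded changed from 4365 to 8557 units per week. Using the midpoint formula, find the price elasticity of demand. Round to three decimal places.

%ΔQ = (8557 − 4365)/[(4365 + 8557)/2] = 4192/6461 ≈ 0.6488.
%ΔP = (11.1 − 20.42)/[(20.42 + 11.1)/2] = -9.32/15.76 ≈ -0.5914.
Arc elasticity E = %ΔQ/%ΔP ≈ 0.6488/-0.5914 ≈ -1.097.
|E| > 1: demand is elastic over this range.

-1.097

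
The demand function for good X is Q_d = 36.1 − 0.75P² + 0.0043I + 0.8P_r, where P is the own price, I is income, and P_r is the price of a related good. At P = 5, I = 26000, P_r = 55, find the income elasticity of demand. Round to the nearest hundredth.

0.65

Q_d = 36.1 − 0.75(5)² + 0.0043(26000) + 0.8(55) = 36.1 − 18.75 + 111.8 + 44 = 173.15.
∂Q_d/∂I = +0.0043, so E_I = 0.0043·(26000/173.15) ≈ 0.65.
E_I ∈ (0,1): normal good (necessity).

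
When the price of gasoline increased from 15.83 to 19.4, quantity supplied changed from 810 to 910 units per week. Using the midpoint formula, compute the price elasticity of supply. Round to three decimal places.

%ΔQ = (910 − 810)/[(810 + 910)/2] = 100/860 ≈ 0.1163.
%Δp = (19.4 − 15.83)/[(15.83 + 19.4)/2] = 3.57/17.615 ≈ 0.2027.
Arc elasticity E = %ΔQ/%Δp ≈ 0.1163/0.2027 ≈ 0.574.
|E| < 1: supply is inelastic over this range.

0.574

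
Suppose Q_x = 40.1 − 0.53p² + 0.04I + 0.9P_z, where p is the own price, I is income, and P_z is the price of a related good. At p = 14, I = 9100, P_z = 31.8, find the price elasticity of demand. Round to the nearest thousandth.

-0.632

Q_x = 40.1 − 0.53(14)² + 0.04(9100) + 0.9(31.8) = 40.1 − 103.88 + 364 + 28.62 = 328.84.
∂Q_x/∂p = −2·0.53·p = -14.84, so E_p = -14.84·(14/328.84) ≈ -0.632.
|E_p| < 1: demand is inelastic.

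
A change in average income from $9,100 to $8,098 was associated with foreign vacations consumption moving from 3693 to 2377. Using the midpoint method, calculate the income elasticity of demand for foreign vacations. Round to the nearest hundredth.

3.72

%ΔQ = (2377 − 3693)/[(3693+2377)/2] = -1316/3035 ≈ -0.4336.
%ΔI = (8,098 − 9,100)/[(9,100+8,098)/2] = -1002/8599 ≈ -0.1165.
E_I = %ΔQ/%ΔI ≈ 3.72.
E_I > 1: normal good (luxury).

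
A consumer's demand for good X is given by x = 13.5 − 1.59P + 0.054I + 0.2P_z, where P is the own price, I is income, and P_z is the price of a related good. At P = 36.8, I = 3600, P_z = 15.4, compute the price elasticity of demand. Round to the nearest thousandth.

-0.384

Evaluating quantity at (P, I, P_z) gives x = 13.5 − 1.59(36.8) + 0.054(3600) + 0.2(15.4) = 13.5 − 58.512 + 194.4 + 3.08 = 152.468.
∂x/∂P = −1.59, so E_p = (−1.59)·(36.8/152.468) ≈ -0.384.
|E_p| < 1: demand is inelastic.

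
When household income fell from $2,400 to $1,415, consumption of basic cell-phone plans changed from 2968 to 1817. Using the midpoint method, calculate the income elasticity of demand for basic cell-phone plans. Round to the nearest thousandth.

%ΔQ = (1817 − 2968)/[(2968+1817)/2] = -1151/2392.5 ≈ -0.4811.
%ΔI = (1,415 − 2,400)/[(2,400+1,415)/2] = -985/1907.5 ≈ -0.5164.
E_I = %ΔQ/%ΔI ≈ 0.932.
E_I ∈ (0,1): normal good (necessity).

0.932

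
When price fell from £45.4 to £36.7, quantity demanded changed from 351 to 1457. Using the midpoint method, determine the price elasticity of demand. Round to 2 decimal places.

-5.77

%ΔQ = (1457 − 351)/[(351 + 1457)/2] = 1106/904 ≈ 1.2235.
%Δp = (36.7 − 45.4)/[(45.4 + 36.7)/2] = -8.7/41.05 ≈ -0.2119.
Arc elasticity E = %ΔQ/%Δp ≈ 1.2235/-0.2119 ≈ -5.77.
|E| > 1: demand is elastic over this range.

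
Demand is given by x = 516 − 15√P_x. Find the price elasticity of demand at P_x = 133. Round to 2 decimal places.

At P_x = 133, x = 343.0116.
dx/dP_x = −15/(2√P_x) = −15/(2·11.5326).
Point elasticity E = (dx/dP_x)·(P_x/x) = -0.6503 × 133/343.0116 ≈ -0.25.
|E| < 1, so demand is inelastic at this price.

-0.25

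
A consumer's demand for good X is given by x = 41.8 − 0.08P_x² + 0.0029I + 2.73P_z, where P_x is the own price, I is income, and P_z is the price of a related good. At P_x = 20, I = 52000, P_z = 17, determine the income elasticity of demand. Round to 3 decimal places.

0.728

Evaluating quantity at (P_x, I, P_z) gives x = 41.8 − 0.08(20)² + 0.0029(52000) + 2.73(17) = 41.8 − 32 + 150.8 + 46.41 = 207.01.
∂x/∂I = +0.0029, so E_I = 0.0029·(52000/207.01) ≈ 0.728.
E_I ∈ (0,1): normal good (necessity).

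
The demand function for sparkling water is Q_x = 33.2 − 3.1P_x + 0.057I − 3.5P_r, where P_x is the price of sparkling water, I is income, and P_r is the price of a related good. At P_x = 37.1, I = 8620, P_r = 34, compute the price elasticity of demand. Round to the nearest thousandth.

-0.396

First evaluate Q_x: 33.2 − 3.1(37.1) + 0.057(8620) − 3.5(34) = 33.2 − 115.01 + 491.34 − 119 = 290.53.
∂Q_x/∂P_x = −3.1, so E_p = (−3.1)·(37.1/290.53) ≈ -0.396.
|E_p| < 1: demand is inelastic.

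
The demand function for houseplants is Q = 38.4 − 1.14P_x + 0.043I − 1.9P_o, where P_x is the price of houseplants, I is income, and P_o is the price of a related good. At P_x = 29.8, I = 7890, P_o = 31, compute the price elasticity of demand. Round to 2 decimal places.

Evaluating quantity at (P_x, I, P_o) gives Q = 38.4 − 1.14(29.8) + 0.043(7890) − 1.9(31) = 38.4 − 33.972 + 339.27 − 58.9 = 284.798.
∂Q/∂P_x = −1.14, so E_p = (−1.14)·(29.8/284.798) ≈ -0.12.
|E_p| < 1: demand is inelastic.

-0.12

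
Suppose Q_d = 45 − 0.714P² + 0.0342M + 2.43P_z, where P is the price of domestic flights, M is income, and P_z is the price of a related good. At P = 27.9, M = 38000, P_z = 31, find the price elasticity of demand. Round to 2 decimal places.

First evaluate Q_d: 45 − 0.714(27.9)² + 0.0342(38000) + 2.43(31) = 45 − 555.7847 + 1299.6 + 75.33 = 864.1453.
∂Q_d/∂P = −2·0.714·P = -39.8412, so E_p = -39.8412·(27.9/864.1453) ≈ -1.29.
|E_p| > 1: demand is elastic.

-1.29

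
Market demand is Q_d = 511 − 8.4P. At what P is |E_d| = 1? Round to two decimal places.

30.42

For linear demand Q_d = a − bP, E = −bP/(a − bP). |E| = 1 ⇒ bP = a − bP ⇒ P = a/(2b).
P = 511/(2·8.4) ≈ 30.42.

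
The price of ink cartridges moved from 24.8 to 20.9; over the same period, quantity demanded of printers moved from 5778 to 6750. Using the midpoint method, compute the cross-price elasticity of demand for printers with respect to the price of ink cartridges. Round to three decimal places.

-0.909

%ΔQ_x = (6750 − 5778)/[(5778+6750)/2] = 972/6264 ≈ 0.1552.
%ΔP_y = (20.9 − 24.8)/[(24.8+20.9)/2] ≈ -0.1707.
E_xy = 0.1552/-0.1707 ≈ -0.909.
E_xy < 0, so printers and ink cartridges are complements.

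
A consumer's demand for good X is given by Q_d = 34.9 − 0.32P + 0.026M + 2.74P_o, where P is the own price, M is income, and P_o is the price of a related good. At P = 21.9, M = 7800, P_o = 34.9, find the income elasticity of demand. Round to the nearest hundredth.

Evaluating quantity at (P, M, P_o) gives Q_d = 34.9 − 0.32(21.9) + 0.026(7800) + 2.74(34.9) = 34.9 − 7.008 + 202.8 + 95.626 = 326.318.
∂Q_d/∂M = +0.026, so E_I = 0.026·(7800/326.318) ≈ 0.62.
E_I ∈ (0,1): normal good (necessity).

0.62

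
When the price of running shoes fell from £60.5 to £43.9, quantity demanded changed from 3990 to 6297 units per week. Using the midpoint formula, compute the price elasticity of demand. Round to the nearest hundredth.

-1.41

%Δq = (6297 − 3990)/[(3990 + 6297)/2] = 2307/5143.5 ≈ 0.4485.
%Δp = (43.9 − 60.5)/[(60.5 + 43.9)/2] = -16.6/52.2 ≈ -0.3180.
Arc elasticity E = %Δq/%Δp ≈ 0.4485/-0.3180 ≈ -1.41.
|E| > 1: demand is elastic over this range.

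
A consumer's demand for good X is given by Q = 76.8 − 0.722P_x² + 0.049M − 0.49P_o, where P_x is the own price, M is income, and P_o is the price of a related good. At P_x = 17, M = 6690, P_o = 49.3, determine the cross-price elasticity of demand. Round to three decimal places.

Q = 76.8 − 0.722(17)² + 0.049(6690) − 0.49(49.3) = 76.8 − 208.658 + 327.81 − 24.157 = 171.795.
∂Q/∂P_o = −0.49, so E_xy = -0.49·(49.3/171.795) ≈ -0.141.
E_xy < 0: the goods are complements.

-0.141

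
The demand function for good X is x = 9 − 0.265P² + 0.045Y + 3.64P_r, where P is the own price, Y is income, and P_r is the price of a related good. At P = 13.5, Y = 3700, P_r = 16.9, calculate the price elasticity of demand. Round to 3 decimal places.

-0.512

x = 9 − 0.265(13.5)² + 0.045(3700) + 3.64(16.9) = 9 − 48.2963 + 166.5 + 61.516 = 188.7198.
∂x/∂P = −2·0.265·P = -7.155, so E_p = -7.155·(13.5/188.7198) ≈ -0.512.
|E_p| < 1: demand is inelastic.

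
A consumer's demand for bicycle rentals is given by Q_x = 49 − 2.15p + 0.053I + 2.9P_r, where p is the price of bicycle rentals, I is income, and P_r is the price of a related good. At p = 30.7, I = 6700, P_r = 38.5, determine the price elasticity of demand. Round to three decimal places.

Evaluating quantity at (p, I, P_r) gives Q_x = 49 − 2.15(30.7) + 0.053(6700) + 2.9(38.5) = 49 − 66.005 + 355.1 + 111.65 = 449.745.
∂Q_x/∂p = −2.15, so E_p = (−2.15)·(30.7/449.745) ≈ -0.147.
|E_p| < 1: demand is inelastic.

-0.147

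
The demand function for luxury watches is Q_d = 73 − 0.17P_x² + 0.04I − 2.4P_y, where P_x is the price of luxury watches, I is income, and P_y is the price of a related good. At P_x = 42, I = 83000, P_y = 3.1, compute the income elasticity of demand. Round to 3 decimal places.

1.076

At the given point, Q_d = 73 − 0.17(42)² + 0.04(83000) − 2.4(3.1) = 73 − 299.88 + 3320 − 7.44 = 3085.68.
∂Q_d/∂I = +0.04, so E_I = 0.04·(83000/3085.68) ≈ 1.076.
E_I > 1: normal good (luxury).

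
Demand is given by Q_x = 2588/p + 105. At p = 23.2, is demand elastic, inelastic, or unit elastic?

inelastic

At p = 23.2, Q_x = 216.5517.
dQ_x/dp = −2588/p² = −4.8083.
Point elasticity E = (dQ_x/dp)·(p/Q_x) = -4.8083 × 23.2/216.5517 ≈ -0.515.
|E| ≈ 0.515 < 1, so demand is inelastic.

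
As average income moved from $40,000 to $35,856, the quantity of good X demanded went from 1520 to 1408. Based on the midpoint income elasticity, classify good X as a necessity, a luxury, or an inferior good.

%ΔQ = (1408 − 1520)/[(1520+1408)/2] = -112/1464 ≈ -0.0765.
%ΔI = (35,856 − 40,000)/[(40,000+35,856)/2] = -4144/37928 ≈ -0.1093.
E_I = %ΔQ/%ΔI ≈ 0.700.
E_I ∈ (0,1): normal good (necessity).

necessity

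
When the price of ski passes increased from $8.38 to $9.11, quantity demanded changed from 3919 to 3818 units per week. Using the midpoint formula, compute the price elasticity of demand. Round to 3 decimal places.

%Δq = (3818 − 3919)/[(3919 + 3818)/2] = -101/3868.5 ≈ -0.0261.
%ΔP = (9.11 − 8.38)/[(8.38 + 9.11)/2] = 0.73/8.745 ≈ 0.0835.
Arc elasticity E = %Δq/%ΔP ≈ -0.0261/0.0835 ≈ -0.313.
|E| < 1: demand is inelastic over this range.

-0.313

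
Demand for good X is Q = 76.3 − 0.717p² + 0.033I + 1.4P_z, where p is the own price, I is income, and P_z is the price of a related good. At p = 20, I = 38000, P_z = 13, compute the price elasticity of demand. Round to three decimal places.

-0.540

Evaluating quantity at (p, I, P_z) gives Q = 76.3 − 0.717(20)² + 0.033(38000) + 1.4(13) = 76.3 − 286.8 + 1254 + 18.2 = 1061.7.
∂Q/∂p = −2·0.717·p = -28.68, so E_p = -28.68·(20/1061.7) ≈ -0.540.
|E_p| < 1: demand is inelastic.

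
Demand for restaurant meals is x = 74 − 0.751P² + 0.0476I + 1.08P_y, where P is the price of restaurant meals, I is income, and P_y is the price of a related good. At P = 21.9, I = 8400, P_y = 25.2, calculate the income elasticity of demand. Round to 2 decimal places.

2.84

Evaluating quantity at (P, I, P_y) gives x = 74 − 0.751(21.9)² + 0.0476(8400) + 1.08(25.2) = 74 − 360.1871 + 399.84 + 27.216 = 140.8689.
∂x/∂I = +0.0476, so E_I = 0.0476·(8400/140.8689) ≈ 2.84.
E_I > 1: normal good (luxury).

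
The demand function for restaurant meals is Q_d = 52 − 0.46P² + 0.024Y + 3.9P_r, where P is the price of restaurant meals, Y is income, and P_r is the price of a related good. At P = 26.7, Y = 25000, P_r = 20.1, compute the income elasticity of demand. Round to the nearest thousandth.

First evaluate Q_d: 52 − 0.46(26.7)² + 0.024(25000) + 3.9(20.1) = 52 − 327.9294 + 600 + 78.39 = 402.4606.
∂Q_d/∂Y = +0.024, so E_I = 0.024·(25000/402.4606) ≈ 1.491.
E_I > 1: normal good (luxury).

1.491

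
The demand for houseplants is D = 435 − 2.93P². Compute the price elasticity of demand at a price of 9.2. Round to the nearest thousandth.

At P = 9.2, D = 187.0048.
dD/dP = −2·2.93·P = −53.912.
Point elasticity E = (dD/dP)·(P/D) = -53.912 × 9.2/187.0048 ≈ -2.652.
|E| > 1, so demand is elastic at this price.

-2.652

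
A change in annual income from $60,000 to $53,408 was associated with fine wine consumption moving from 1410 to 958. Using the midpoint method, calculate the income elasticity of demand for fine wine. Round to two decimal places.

3.28

%ΔQ = (958 − 1410)/[(1410+958)/2] = -452/1184 ≈ -0.3818.
%ΔI = (53,408 − 60,000)/[(60,000+53,408)/2] = -6592/56704 ≈ -0.1163.
E_I = %ΔQ/%ΔI ≈ 3.28.
E_I > 1: normal good (luxury).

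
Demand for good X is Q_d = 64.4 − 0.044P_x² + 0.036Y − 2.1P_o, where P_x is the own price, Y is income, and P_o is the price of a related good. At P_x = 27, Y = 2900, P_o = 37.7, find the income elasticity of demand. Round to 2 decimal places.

Q_d = 64.4 − 0.044(27)² + 0.036(2900) − 2.1(37.7) = 64.4 − 32.076 + 104.4 − 79.17 = 57.554.
∂Q_d/∂Y = +0.036, so E_I = 0.036·(2900/57.554) ≈ 1.81.
E_I > 1: normal good (luxury).

1.81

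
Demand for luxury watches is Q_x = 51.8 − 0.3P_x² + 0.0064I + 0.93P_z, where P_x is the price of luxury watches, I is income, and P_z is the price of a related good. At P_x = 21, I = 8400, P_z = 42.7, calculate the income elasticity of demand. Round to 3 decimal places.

At the given point, Q_x = 51.8 − 0.3(21)² + 0.0064(8400) + 0.93(42.7) = 51.8 − 132.3 + 53.76 + 39.711 = 12.971.
∂Q_x/∂I = +0.0064, so E_I = 0.0064·(8400/12.971) ≈ 4.145.
E_I > 1: normal good (luxury).

4.145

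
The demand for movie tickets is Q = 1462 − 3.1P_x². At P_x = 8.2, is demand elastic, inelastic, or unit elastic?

At P_x = 8.2, Q = 1253.556.
dQ/dP_x = −2·3.1·P_x = −50.84.
Point elasticity E = (dQ/dP_x)·(P_x/Q) = -50.84 × 8.2/1253.556 ≈ -0.333.
|E| ≈ 0.333 < 1, so demand is inelastic.

inelastic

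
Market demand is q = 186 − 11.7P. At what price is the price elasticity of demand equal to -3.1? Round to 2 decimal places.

Set −bP/(a − bP) = −3.1 ⇒ bP = 3.1(a − bP) ⇒ bP(1+3.1) = 3.1·a.
P = 3.1·186/(11.7·4.1) ≈ 12.02.

12.02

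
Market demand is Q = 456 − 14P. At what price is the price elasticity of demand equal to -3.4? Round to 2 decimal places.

Set −bP/(a − bP) = −3.4 ⇒ bP = 3.4(a − bP) ⇒ bP(1+3.4) = 3.4·a.
P = 3.4·456/(14·4.4) ≈ 25.17.

25.17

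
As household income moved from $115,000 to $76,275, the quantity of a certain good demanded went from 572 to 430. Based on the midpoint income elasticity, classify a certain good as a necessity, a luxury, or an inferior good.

necessity

%ΔQ = (430 − 572)/[(572+430)/2] = -142/501 ≈ -0.2834.
%ΔI = (76,275 − 115,000)/[(115,000+76,275)/2] = -38725/95637.5 ≈ -0.4049.
E_I = %ΔQ/%ΔI ≈ 0.700.
E_I ∈ (0,1): normal good (necessity).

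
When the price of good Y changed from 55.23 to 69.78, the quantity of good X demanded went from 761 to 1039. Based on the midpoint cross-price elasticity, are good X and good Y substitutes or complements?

substitutes

%ΔQ_x = (1039 − 761)/[(761+1039)/2] = 278/900 ≈ 0.3089.
%ΔP_y = (69.78 − 55.23)/[(55.23+69.78)/2] ≈ 0.2328.
E_xy = 0.3089/0.2328 ≈ 1.327.
E_xy > 0, so the goods are substitutes.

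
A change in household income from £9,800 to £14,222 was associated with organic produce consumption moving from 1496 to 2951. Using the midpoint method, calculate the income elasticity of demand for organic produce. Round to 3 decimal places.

%ΔQ = (2951 − 1496)/[(1496+2951)/2] = 1455/2223.5 ≈ 0.6544.
%ΔI = (14,222 − 9,800)/[(9,800+14,222)/2] = 4422/12011 ≈ 0.3682.
E_I = %ΔQ/%ΔI ≈ 1.777.
E_I > 1: normal good (luxury).

1.777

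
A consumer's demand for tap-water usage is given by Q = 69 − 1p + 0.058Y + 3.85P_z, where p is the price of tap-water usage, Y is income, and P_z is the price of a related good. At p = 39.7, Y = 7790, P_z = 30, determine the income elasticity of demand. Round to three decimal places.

0.757

First evaluate Q: 69 − 1(39.7) + 0.058(7790) + 3.85(30) = 69 − 39.7 + 451.82 + 115.5 = 596.62.
∂Q/∂Y = +0.058, so E_I = 0.058·(7790/596.62) ≈ 0.757.
E_I ∈ (0,1): normal good (necessity).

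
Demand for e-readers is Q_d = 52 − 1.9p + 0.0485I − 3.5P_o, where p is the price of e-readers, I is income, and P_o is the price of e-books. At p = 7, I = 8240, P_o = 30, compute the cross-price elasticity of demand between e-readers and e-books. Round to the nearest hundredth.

First evaluate Q_d: 52 − 1.9(7) + 0.0485(8240) − 3.5(30) = 52 − 13.3 + 399.64 − 105 = 333.34.
∂Q_d/∂P_o = −3.5, so E_xy = -3.5·(30/333.34) ≈ -0.31.
E_xy < 0: the goods are complements.

-0.31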